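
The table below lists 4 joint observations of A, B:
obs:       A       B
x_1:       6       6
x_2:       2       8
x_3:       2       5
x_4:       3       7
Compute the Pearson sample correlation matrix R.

Step 1 — column means:
  mean(A) = (6 + 2 + 2 + 3) / 4 = 13/4 = 3.25
  mean(B) = (6 + 8 + 5 + 7) / 4 = 26/4 = 6.5

Step 2 — sample variances and covariances s[i,j] = (1/(n-1)) · Σ_k (x_{k,i} - mean_i) · (x_{k,j} - mean_j), with n-1 = 3:
  s[A,A] = ((2.75)·(2.75) + (-1.25)·(-1.25) + (-1.25)·(-1.25) + (-0.25)·(-0.25)) / 3 = 10.75/3 = 3.5833
  s[A,B] = ((2.75)·(-0.5) + (-1.25)·(1.5) + (-1.25)·(-1.5) + (-0.25)·(0.5)) / 3 = -1.5/3 = -0.5
  s[B,B] = ((-0.5)·(-0.5) + (1.5)·(1.5) + (-1.5)·(-1.5) + (0.5)·(0.5)) / 3 = 5/3 = 1.6667
  Sample standard deviations s_i = √(s[i,i]):
  s(A) = √(3.5833) = 1.893
  s(B) = √(1.6667) = 1.291

Step 3 — r_{ij} = s_{ij} / (s_i · s_j):
  r[A,A] = 1 (diagonal).
  r[A,B] = -0.5 / (1.893 · 1.291) = -0.5 / 2.4438 = -0.2046
  r[B,B] = 1 (diagonal).

R is symmetric with unit diagonal. Assembling:

R = [[1, -0.2046],
 [-0.2046, 1]]


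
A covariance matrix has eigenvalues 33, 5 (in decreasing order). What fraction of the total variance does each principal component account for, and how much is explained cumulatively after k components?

Step 1 — total variance = trace(Sigma) = Σ λ_i = 33 + 5 = 38.

Step 2 — fraction explained by component i = λ_i / Σ λ:
  PC1: 33/38 = 0.8684
  PC2: 5/38 = 0.1316

Step 3 — cumulative fraction after k components = (λ_1 + ... + λ_k) / Σ λ:
  k = 1: 33/38 = 0.8684
  k = 2: (33 + 5)/38 = 38/38 = 1

Summary (fraction, with percent):

explained: PC1 0.8684 (86.84%), PC2 0.1316 (13.16%);  cumulative: 0.8684, 1


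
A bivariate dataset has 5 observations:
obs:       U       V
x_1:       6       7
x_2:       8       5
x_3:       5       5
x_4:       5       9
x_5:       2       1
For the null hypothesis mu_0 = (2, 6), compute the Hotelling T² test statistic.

Step 1 — sample mean vector:
  mean(U) = (6 + 8 + 5 + 5 + 2) / 5 = 26/5 = 5.2
  mean(V) = (7 + 5 + 5 + 9 + 1) / 5 = 27/5 = 5.4
  x̄ = (5.2, 5.4),  deviation x̄ - mu_0 = (5.2, 5.4) - (2, 6) = (3.2, -0.6).

Step 2 — sample covariance matrix, S[i,j] = (1/(n-1)) · Σ_k (x_{k,i} - mean_i) · (x_{k,j} - mean_j), divisor n-1 = 4:
  S[U,U] = ((0.8)·(0.8) + (2.8)·(2.8) + (-0.2)·(-0.2) + (-0.2)·(-0.2) + (-3.2)·(-3.2)) / 4 = 18.8/4 = 4.7
  S[U,V] = ((0.8)·(1.6) + (2.8)·(-0.4) + (-0.2)·(-0.4) + (-0.2)·(3.6) + (-3.2)·(-4.4)) / 4 = 13.6/4 = 3.4
  S[V,V] = ((1.6)·(1.6) + (-0.4)·(-0.4) + (-0.4)·(-0.4) + (3.6)·(3.6) + (-4.4)·(-4.4)) / 4 = 35.2/4 = 8.8
  S = [[4.7, 3.4],
 [3.4, 8.8]].

Step 3 — invert S. det(S) = 4.7·8.8 - (3.4)² = 29.8.
  S^{-1} = (1/det) · [[d, -b], [-b, a]] = [[0.2953, -0.1141],
 [-0.1141, 0.1577]].

Step 4 — quadratic form (x̄ - mu_0)^T · S^{-1} · (x̄ - mu_0):
  S^{-1} · (x̄ - mu_0) = (1.0134, -0.4597),
  (x̄ - mu_0)^T · [...] = (3.2)·(1.0134) + (-0.6)·(-0.4597) = 3.5188.

Step 5 — scale by n: T² = 5 · 3.5188 = 17.594.

T² ≈ 17.594


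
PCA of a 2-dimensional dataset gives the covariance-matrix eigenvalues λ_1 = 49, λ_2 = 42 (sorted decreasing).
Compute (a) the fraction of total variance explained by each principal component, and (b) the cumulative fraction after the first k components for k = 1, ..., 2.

Step 1 — total variance = trace(Sigma) = Σ λ_i = 49 + 42 = 91.

Step 2 — fraction explained by component i = λ_i / Σ λ:
  PC1: 49/91 = 0.5385
  PC2: 42/91 = 0.4615

Step 3 — cumulative fraction after k components = (λ_1 + ... + λ_k) / Σ λ:
  k = 1: 49/91 = 0.5385
  k = 2: (49 + 42)/91 = 91/91 = 1

Summary (fraction, with percent):

explained: PC1 0.5385 (53.85%), PC2 0.4615 (46.15%);  cumulative: 0.5385, 1


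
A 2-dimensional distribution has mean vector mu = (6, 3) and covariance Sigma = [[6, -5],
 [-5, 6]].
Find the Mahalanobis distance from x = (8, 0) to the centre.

Step 1 — centre the observation: (x - mu) = (2, -3).

Step 2 — invert Sigma. det(Sigma) = 6·6 - (-5)² = 11.
  Sigma^{-1} = (1/det) · [[d, -b], [-b, a]] = [[0.5455, 0.4545],
 [0.4545, 0.5455]].

Step 3 — form the quadratic (x - mu)^T · Sigma^{-1} · (x - mu):
  Sigma^{-1} · (x - mu) = (-0.2727, -0.7273).
  (x - mu)^T · [Sigma^{-1} · (x - mu)] = (2)·(-0.2727) + (-3)·(-0.7273) = 1.6364.

Step 4 — take square root: d = √(1.6364) ≈ 1.2792.

d(x, mu) = √(1.6364) ≈ 1.2792


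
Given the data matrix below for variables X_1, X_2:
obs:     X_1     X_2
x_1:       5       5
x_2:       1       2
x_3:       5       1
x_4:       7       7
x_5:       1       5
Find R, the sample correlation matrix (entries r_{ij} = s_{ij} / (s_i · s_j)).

Step 1 — column means:
  mean(X_1) = (5 + 1 + 5 + 7 + 1) / 5 = 19/5 = 3.8
  mean(X_2) = (5 + 2 + 1 + 7 + 5) / 5 = 20/5 = 4

Step 2 — sample variances and covariances s[i,j] = (1/(n-1)) · Σ_k (x_{k,i} - mean_i) · (x_{k,j} - mean_j), with n-1 = 4:
  s[X_1,X_1] = ((1.2)·(1.2) + (-2.8)·(-2.8) + (1.2)·(1.2) + (3.2)·(3.2) + (-2.8)·(-2.8)) / 4 = 28.8/4 = 7.2
  s[X_1,X_2] = ((1.2)·(1) + (-2.8)·(-2) + (1.2)·(-3) + (3.2)·(3) + (-2.8)·(1)) / 4 = 10/4 = 2.5
  s[X_2,X_2] = ((1)·(1) + (-2)·(-2) + (-3)·(-3) + (3)·(3) + (1)·(1)) / 4 = 24/4 = 6
  Sample standard deviations s_i = √(s[i,i]):
  s(X_1) = √(7.2) = 2.6833
  s(X_2) = √(6) = 2.4495

Step 3 — r_{ij} = s_{ij} / (s_i · s_j):
  r[X_1,X_1] = 1 (diagonal).
  r[X_1,X_2] = 2.5 / (2.6833 · 2.4495) = 2.5 / 6.5727 = 0.3804
  r[X_2,X_2] = 1 (diagonal).

R is symmetric with unit diagonal. Assembling:

R = [[1, 0.3804],
 [0.3804, 1]]


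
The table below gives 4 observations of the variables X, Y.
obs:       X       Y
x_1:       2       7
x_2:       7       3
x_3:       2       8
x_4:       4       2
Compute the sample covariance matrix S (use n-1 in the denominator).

Step 1 — column means:
  mean(X) = (2 + 7 + 2 + 4) / 4 = 15/4 = 3.75
  mean(Y) = (7 + 3 + 8 + 2) / 4 = 20/4 = 5

Step 2 — sample covariance S[i,j] = (1/(n-1)) · Σ_k (x_{k,i} - mean_i) · (x_{k,j} - mean_j), with n-1 = 3.
  S[X,X] = ((-1.75)·(-1.75) + (3.25)·(3.25) + (-1.75)·(-1.75) + (0.25)·(0.25)) / 3 = 16.75/3 = 5.5833
  S[X,Y] = ((-1.75)·(2) + (3.25)·(-2) + (-1.75)·(3) + (0.25)·(-3)) / 3 = -16/3 = -5.3333
  S[Y,Y] = ((2)·(2) + (-2)·(-2) + (3)·(3) + (-3)·(-3)) / 3 = 26/3 = 8.6667

S is symmetric (S[j,i] = S[i,j]). Assembling:

S = [[5.5833, -5.3333],
 [-5.3333, 8.6667]]


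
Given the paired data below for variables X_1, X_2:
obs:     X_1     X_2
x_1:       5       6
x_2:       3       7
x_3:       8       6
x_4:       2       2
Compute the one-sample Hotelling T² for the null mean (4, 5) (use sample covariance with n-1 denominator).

Step 1 — sample mean vector:
  mean(X_1) = (5 + 3 + 8 + 2) / 4 = 18/4 = 4.5
  mean(X_2) = (6 + 7 + 6 + 2) / 4 = 21/4 = 5.25
  x̄ = (4.5, 5.25),  deviation x̄ - mu_0 = (4.5, 5.25) - (4, 5) = (0.5, 0.25).

Step 2 — sample covariance matrix, S[i,j] = (1/(n-1)) · Σ_k (x_{k,i} - mean_i) · (x_{k,j} - mean_j), divisor n-1 = 3:
  S[X_1,X_1] = ((0.5)·(0.5) + (-1.5)·(-1.5) + (3.5)·(3.5) + (-2.5)·(-2.5)) / 3 = 21/3 = 7
  S[X_1,X_2] = ((0.5)·(0.75) + (-1.5)·(1.75) + (3.5)·(0.75) + (-2.5)·(-3.25)) / 3 = 8.5/3 = 2.8333
  S[X_2,X_2] = ((0.75)·(0.75) + (1.75)·(1.75) + (0.75)·(0.75) + (-3.25)·(-3.25)) / 3 = 14.75/3 = 4.9167
  S = [[7, 2.8333],
 [2.8333, 4.9167]].

Step 3 — invert S. det(S) = 7·4.9167 - (2.8333)² = 26.3889.
  S^{-1} = (1/det) · [[d, -b], [-b, a]] = [[0.1863, -0.1074],
 [-0.1074, 0.2653]].

Step 4 — quadratic form (x̄ - mu_0)^T · S^{-1} · (x̄ - mu_0):
  S^{-1} · (x̄ - mu_0) = (0.0663, 0.0126),
  (x̄ - mu_0)^T · [...] = (0.5)·(0.0663) + (0.25)·(0.0126) = 0.0363.

Step 5 — scale by n: T² = 4 · 0.0363 = 0.1453.

T² ≈ 0.1453


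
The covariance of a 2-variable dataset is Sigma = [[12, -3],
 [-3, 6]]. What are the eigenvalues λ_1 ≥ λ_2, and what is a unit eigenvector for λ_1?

Step 1 — characteristic polynomial of 2×2 Sigma:
  det(Sigma - λI) = λ² - trace · λ + det = 0.
  trace = 12 + 6 = 18, det = 12·6 - (-3)² = 63.
Step 2 — discriminant:
  Δ = trace² - 4·det = 324 - 252 = 72.
Step 3 — eigenvalues:
  λ = (trace ± √Δ)/2 = (18 ± 8.4853)/2,
  λ_1 = 13.2426,  λ_2 = 4.7574.

Step 4 — unit eigenvector for λ_1: solve (Sigma - λ_1 I)v = 0. First row:
  (12 - 13.2426)·v_x + (-3)·v_y = 0, i.e. (-1.2426)·v_x + (-3)·v_y = 0,
  so v ∝ (b, λ_1 - a) = (-3, 1.2426); multiply by -1 so the first entry is positive: u = (3, -1.2426).
  ||u|| = √((3)² + (-1.2426)²) = √(10.5442) ≈ 3.2472,
  v_1 = u/||u|| ≈ (0.9239, -0.3827) (||v_1|| = 1).

λ_1 = 13.2426,  λ_2 = 4.7574;  v_1 ≈ (0.9239, -0.3827)


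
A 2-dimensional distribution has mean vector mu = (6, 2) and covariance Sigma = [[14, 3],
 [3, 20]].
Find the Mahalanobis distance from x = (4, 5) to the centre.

Step 1 — centre the observation: (x - mu) = (-2, 3).

Step 2 — invert Sigma. det(Sigma) = 14·20 - (3)² = 271.
  Sigma^{-1} = (1/det) · [[d, -b], [-b, a]] = [[0.0738, -0.0111],
 [-0.0111, 0.0517]].

Step 3 — form the quadratic (x - mu)^T · Sigma^{-1} · (x - mu):
  Sigma^{-1} · (x - mu) = (-0.1808, 0.1771).
  (x - mu)^T · [Sigma^{-1} · (x - mu)] = (-2)·(-0.1808) + (3)·(0.1771) = 0.893.

Step 4 — take square root: d = √(0.893) ≈ 0.945.

d(x, mu) = √(0.893) ≈ 0.945


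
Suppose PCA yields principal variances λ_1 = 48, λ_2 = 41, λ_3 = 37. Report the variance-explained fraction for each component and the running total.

Step 1 — total variance = trace(Sigma) = Σ λ_i = 48 + 41 + 37 = 126.

Step 2 — fraction explained by component i = λ_i / Σ λ:
  PC1: 48/126 = 0.381
  PC2: 41/126 = 0.3254
  PC3: 37/126 = 0.2937

Step 3 — cumulative fraction after k components = (λ_1 + ... + λ_k) / Σ λ:
  k = 1: 48/126 = 0.381
  k = 2: (48 + 41)/126 = 89/126 = 0.7063
  k = 3: (48 + 41 + 37)/126 = 126/126 = 1

Summary (fraction, with percent):

explained: PC1 0.381 (38.1%), PC2 0.3254 (32.54%), PC3 0.2937 (29.37%);  cumulative: 0.381, 0.7063, 1


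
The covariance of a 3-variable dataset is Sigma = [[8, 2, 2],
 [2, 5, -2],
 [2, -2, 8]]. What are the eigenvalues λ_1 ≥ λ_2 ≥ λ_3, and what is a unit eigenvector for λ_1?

Step 1 — characteristic polynomial p(λ) = det(λI - Sigma) = λ³ - tr·λ² + c_1·λ - det, where tr = trace, c_1 = sum of the principal 2×2 minors, det = det(Sigma):
  tr = 8 + 5 + 8 = 21,
  c_1 = (8·5 - (2)²) + (8·8 - (2)²) + (5·8 - (-2)²) = 36 + 60 + 36 = 132,
  det = 8·(5·8 - (-2)²) - (2)·((2)·8 - (-2)·(2)) + (2)·((2)·(-2) - 5·(2)) = 8·(36) - (2)·(20) + (2)·(-14) = 220.
  So p(λ) = λ³ - 21λ² + 132λ - 220.
Step 2 — look for an integer root (rational root theorem: any rational root is an integer divisor of 220). Testing λ = 10:
  p(10) = 1000 - 2100 + 1320 - 220 = 0  ✓
  Dividing out (λ - 10): p(λ) = (λ - 10)(λ² - 11λ + 22).
Step 3 — remaining eigenvalues from the quadratic λ² - 11λ + 22 = 0:
  Δ = 11² - 4·22 = 121 - 88 = 33,  λ = (11 ± √33)/2 = (11 ± 5.7446)/2 ≈ 8.3723 or 2.6277.
  Sorted: λ_1 = 10,  λ_2 = 8.3723,  λ_3 = 2.6277  (check: sum = 21 = tr ✓).

Step 4 — unit eigenvector for λ_1 = 10: v spans the null space of (Sigma - λ_1 I), whose rows are
  r_1 = (-2, 2, 2),  r_2 = (2, -5, -2),  r_3 = (2, -2, -2).
  v is orthogonal to every row, so take v ∝ r_1 × r_2 = ((2)·(-2) - (2)·(-5), (2)·(2) - (-2)·(-2), (-2)·(-5) - (2)·(2)) = (6, 0, 6).
  Rescale (divide by 6): u = (1, 0, 1).
  ||u|| = √((1)² + (0)² + (1)²) = √(2) ≈ 1.4142,  v_1 = u/||u|| ≈ (0.7071, 0, 0.7071) (||v_1|| = 1).

λ_1 = 10,  λ_2 = 8.3723,  λ_3 = 2.6277;  v_1 ≈ (0.7071, 0, 0.7071)


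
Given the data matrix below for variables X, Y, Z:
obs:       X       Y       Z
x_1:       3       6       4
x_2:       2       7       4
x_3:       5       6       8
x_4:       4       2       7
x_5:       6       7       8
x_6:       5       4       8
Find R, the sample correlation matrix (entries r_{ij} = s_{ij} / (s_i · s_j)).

Step 1 — column means:
  mean(X) = (3 + 2 + 5 + 4 + 6 + 5) / 6 = 25/6 = 4.1667
  mean(Y) = (6 + 7 + 6 + 2 + 7 + 4) / 6 = 32/6 = 5.3333
  mean(Z) = (4 + 4 + 8 + 7 + 8 + 8) / 6 = 39/6 = 6.5

Step 2 — sample variances and covariances s[i,j] = (1/(n-1)) · Σ_k (x_{k,i} - mean_i) · (x_{k,j} - mean_j), with n-1 = 5:
  s[X,X] = ((-1.1667)·(-1.1667) + (-2.1667)·(-2.1667) + (0.8333)·(0.8333) + (-0.1667)·(-0.1667) + (1.8333)·(1.8333) + (0.8333)·(0.8333)) / 5 = 10.8333/5 = 2.1667
  s[X,Y] = ((-1.1667)·(0.6667) + (-2.1667)·(1.6667) + (0.8333)·(0.6667) + (-0.1667)·(-3.3333) + (1.8333)·(1.6667) + (0.8333)·(-1.3333)) / 5 = -1.3333/5 = -0.2667
  s[X,Z] = ((-1.1667)·(-2.5) + (-2.1667)·(-2.5) + (0.8333)·(1.5) + (-0.1667)·(0.5) + (1.8333)·(1.5) + (0.8333)·(1.5)) / 5 = 13.5/5 = 2.7
  s[Y,Y] = ((0.6667)·(0.6667) + (1.6667)·(1.6667) + (0.6667)·(0.6667) + (-3.3333)·(-3.3333) + (1.6667)·(1.6667) + (-1.3333)·(-1.3333)) / 5 = 19.3333/5 = 3.8667
  s[Y,Z] = ((0.6667)·(-2.5) + (1.6667)·(-2.5) + (0.6667)·(1.5) + (-3.3333)·(0.5) + (1.6667)·(1.5) + (-1.3333)·(1.5)) / 5 = -6/5 = -1.2
  s[Z,Z] = ((-2.5)·(-2.5) + (-2.5)·(-2.5) + (1.5)·(1.5) + (0.5)·(0.5) + (1.5)·(1.5) + (1.5)·(1.5)) / 5 = 19.5/5 = 3.9
  Sample standard deviations s_i = √(s[i,i]):
  s(X) = √(2.1667) = 1.472
  s(Y) = √(3.8667) = 1.9664
  s(Z) = √(3.9) = 1.9748

Step 3 — r_{ij} = s_{ij} / (s_i · s_j):
  r[X,X] = 1 (diagonal).
  r[X,Y] = -0.2667 / (1.472 · 1.9664) = -0.2667 / 2.8944 = -0.0921
  r[X,Z] = 2.7 / (1.472 · 1.9748) = 2.7 / 2.9069 = 0.9288
  r[Y,Y] = 1 (diagonal).
  r[Y,Z] = -1.2 / (1.9664 · 1.9748) = -1.2 / 3.8833 = -0.309
  r[Z,Z] = 1 (diagonal).

R is symmetric with unit diagonal. Assembling:

R = [[1, -0.0921, 0.9288],
 [-0.0921, 1, -0.309],
 [0.9288, -0.309, 1]]


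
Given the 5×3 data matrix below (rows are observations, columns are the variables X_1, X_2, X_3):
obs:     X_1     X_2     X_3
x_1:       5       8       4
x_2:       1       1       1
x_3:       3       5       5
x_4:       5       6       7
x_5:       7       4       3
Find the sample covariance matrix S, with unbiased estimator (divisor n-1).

Step 1 — column means:
  mean(X_1) = (5 + 1 + 3 + 5 + 7) / 5 = 21/5 = 4.2
  mean(X_2) = (8 + 1 + 5 + 6 + 4) / 5 = 24/5 = 4.8
  mean(X_3) = (4 + 1 + 5 + 7 + 3) / 5 = 20/5 = 4

Step 2 — sample covariance S[i,j] = (1/(n-1)) · Σ_k (x_{k,i} - mean_i) · (x_{k,j} - mean_j), with n-1 = 4.
  S[X_1,X_1] = ((0.8)·(0.8) + (-3.2)·(-3.2) + (-1.2)·(-1.2) + (0.8)·(0.8) + (2.8)·(2.8)) / 4 = 20.8/4 = 5.2
  S[X_1,X_2] = ((0.8)·(3.2) + (-3.2)·(-3.8) + (-1.2)·(0.2) + (0.8)·(1.2) + (2.8)·(-0.8)) / 4 = 13.2/4 = 3.3
  S[X_1,X_3] = ((0.8)·(0) + (-3.2)·(-3) + (-1.2)·(1) + (0.8)·(3) + (2.8)·(-1)) / 4 = 8/4 = 2
  S[X_2,X_2] = ((3.2)·(3.2) + (-3.8)·(-3.8) + (0.2)·(0.2) + (1.2)·(1.2) + (-0.8)·(-0.8)) / 4 = 26.8/4 = 6.7
  S[X_2,X_3] = ((3.2)·(0) + (-3.8)·(-3) + (0.2)·(1) + (1.2)·(3) + (-0.8)·(-1)) / 4 = 16/4 = 4
  S[X_3,X_3] = ((0)·(0) + (-3)·(-3) + (1)·(1) + (3)·(3) + (-1)·(-1)) / 4 = 20/4 = 5

S is symmetric (S[j,i] = S[i,j]). Assembling:

S = [[5.2, 3.3, 2],
 [3.3, 6.7, 4],
 [2, 4, 5]]


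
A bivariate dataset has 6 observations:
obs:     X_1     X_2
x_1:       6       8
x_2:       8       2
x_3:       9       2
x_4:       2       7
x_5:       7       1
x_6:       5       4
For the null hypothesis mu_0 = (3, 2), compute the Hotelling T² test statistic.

Step 1 — sample mean vector:
  mean(X_1) = (6 + 8 + 9 + 2 + 7 + 5) / 6 = 37/6 = 6.1667
  mean(X_2) = (8 + 2 + 2 + 7 + 1 + 4) / 6 = 24/6 = 4
  x̄ = (6.1667, 4),  deviation x̄ - mu_0 = (6.1667, 4) - (3, 2) = (3.1667, 2).

Step 2 — sample covariance matrix, S[i,j] = (1/(n-1)) · Σ_k (x_{k,i} - mean_i) · (x_{k,j} - mean_j), divisor n-1 = 5:
  S[X_1,X_1] = ((-0.1667)·(-0.1667) + (1.8333)·(1.8333) + (2.8333)·(2.8333) + (-4.1667)·(-4.1667) + (0.8333)·(0.8333) + (-1.1667)·(-1.1667)) / 5 = 30.8333/5 = 6.1667
  S[X_1,X_2] = ((-0.1667)·(4) + (1.8333)·(-2) + (2.8333)·(-2) + (-4.1667)·(3) + (0.8333)·(-3) + (-1.1667)·(0)) / 5 = -25/5 = -5
  S[X_2,X_2] = ((4)·(4) + (-2)·(-2) + (-2)·(-2) + (3)·(3) + (-3)·(-3) + (0)·(0)) / 5 = 42/5 = 8.4
  S = [[6.1667, -5],
 [-5, 8.4]].

Step 3 — invert S. det(S) = 6.1667·8.4 - (-5)² = 26.8.
  S^{-1} = (1/det) · [[d, -b], [-b, a]] = [[0.3134, 0.1866],
 [0.1866, 0.2301]].

Step 4 — quadratic form (x̄ - mu_0)^T · S^{-1} · (x̄ - mu_0):
  S^{-1} · (x̄ - mu_0) = (1.3657, 1.051),
  (x̄ - mu_0)^T · [...] = (3.1667)·(1.3657) + (2)·(1.051) = 6.4266.

Step 5 — scale by n: T² = 6 · 6.4266 = 38.5597.

T² ≈ 38.5597


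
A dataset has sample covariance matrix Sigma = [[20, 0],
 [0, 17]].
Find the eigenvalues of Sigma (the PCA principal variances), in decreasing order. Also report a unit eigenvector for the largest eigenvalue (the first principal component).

Step 1 — characteristic polynomial of 2×2 Sigma:
  det(Sigma - λI) = λ² - trace · λ + det = 0.
  trace = 20 + 17 = 37, det = 20·17 - (0)² = 340.
Step 2 — discriminant:
  Δ = trace² - 4·det = 1369 - 1360 = 9.
Step 3 — eigenvalues:
  λ = (trace ± √Δ)/2 = (37 ± 3)/2,
  λ_1 = 20,  λ_2 = 17.

Step 4 — unit eigenvector for λ_1: Sigma is diagonal, so its eigenvectors are the coordinate axes. λ_1 = 20 is the diagonal entry on the first coordinate axis, hence
  v_1 = (1, 0) (||v_1|| = 1).

λ_1 = 20,  λ_2 = 17;  v_1 ≈ (1, 0)


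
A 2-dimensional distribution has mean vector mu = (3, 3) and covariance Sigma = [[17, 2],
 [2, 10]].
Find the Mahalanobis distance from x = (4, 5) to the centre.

Step 1 — centre the observation: (x - mu) = (1, 2).

Step 2 — invert Sigma. det(Sigma) = 17·10 - (2)² = 166.
  Sigma^{-1} = (1/det) · [[d, -b], [-b, a]] = [[0.0602, -0.012],
 [-0.012, 0.1024]].

Step 3 — form the quadratic (x - mu)^T · Sigma^{-1} · (x - mu):
  Sigma^{-1} · (x - mu) = (0.0361, 0.1928).
  (x - mu)^T · [Sigma^{-1} · (x - mu)] = (1)·(0.0361) + (2)·(0.1928) = 0.4217.

Step 4 — take square root: d = √(0.4217) ≈ 0.6494.

d(x, mu) = √(0.4217) ≈ 0.6494


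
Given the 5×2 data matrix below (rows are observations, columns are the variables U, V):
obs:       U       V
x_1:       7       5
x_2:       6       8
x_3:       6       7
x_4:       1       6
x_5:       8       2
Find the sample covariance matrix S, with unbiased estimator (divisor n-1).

Step 1 — column means:
  mean(U) = (7 + 6 + 6 + 1 + 8) / 5 = 28/5 = 5.6
  mean(V) = (5 + 8 + 7 + 6 + 2) / 5 = 28/5 = 5.6

Step 2 — sample covariance S[i,j] = (1/(n-1)) · Σ_k (x_{k,i} - mean_i) · (x_{k,j} - mean_j), with n-1 = 4.
  S[U,U] = ((1.4)·(1.4) + (0.4)·(0.4) + (0.4)·(0.4) + (-4.6)·(-4.6) + (2.4)·(2.4)) / 4 = 29.2/4 = 7.3
  S[U,V] = ((1.4)·(-0.6) + (0.4)·(2.4) + (0.4)·(1.4) + (-4.6)·(0.4) + (2.4)·(-3.6)) / 4 = -9.8/4 = -2.45
  S[V,V] = ((-0.6)·(-0.6) + (2.4)·(2.4) + (1.4)·(1.4) + (0.4)·(0.4) + (-3.6)·(-3.6)) / 4 = 21.2/4 = 5.3

S is symmetric (S[j,i] = S[i,j]). Assembling:

S = [[7.3, -2.45],
 [-2.45, 5.3]]


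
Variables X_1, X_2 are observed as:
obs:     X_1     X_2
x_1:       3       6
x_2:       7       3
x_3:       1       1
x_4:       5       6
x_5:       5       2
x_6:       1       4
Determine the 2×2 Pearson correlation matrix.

Step 1 — column means:
  mean(X_1) = (3 + 7 + 1 + 5 + 5 + 1) / 6 = 22/6 = 3.6667
  mean(X_2) = (6 + 3 + 1 + 6 + 2 + 4) / 6 = 22/6 = 3.6667

Step 2 — sample variances and covariances s[i,j] = (1/(n-1)) · Σ_k (x_{k,i} - mean_i) · (x_{k,j} - mean_j), with n-1 = 5:
  s[X_1,X_1] = ((-0.6667)·(-0.6667) + (3.3333)·(3.3333) + (-2.6667)·(-2.6667) + (1.3333)·(1.3333) + (1.3333)·(1.3333) + (-2.6667)·(-2.6667)) / 5 = 29.3333/5 = 5.8667
  s[X_1,X_2] = ((-0.6667)·(2.3333) + (3.3333)·(-0.6667) + (-2.6667)·(-2.6667) + (1.3333)·(2.3333) + (1.3333)·(-1.6667) + (-2.6667)·(0.3333)) / 5 = 3.3333/5 = 0.6667
  s[X_2,X_2] = ((2.3333)·(2.3333) + (-0.6667)·(-0.6667) + (-2.6667)·(-2.6667) + (2.3333)·(2.3333) + (-1.6667)·(-1.6667) + (0.3333)·(0.3333)) / 5 = 21.3333/5 = 4.2667
  Sample standard deviations s_i = √(s[i,i]):
  s(X_1) = √(5.8667) = 2.4221
  s(X_2) = √(4.2667) = 2.0656

Step 3 — r_{ij} = s_{ij} / (s_i · s_j):
  r[X_1,X_1] = 1 (diagonal).
  r[X_1,X_2] = 0.6667 / (2.4221 · 2.0656) = 0.6667 / 5.0031 = 0.1333
  r[X_2,X_2] = 1 (diagonal).

R is symmetric with unit diagonal. Assembling:

R = [[1, 0.1333],
 [0.1333, 1]]


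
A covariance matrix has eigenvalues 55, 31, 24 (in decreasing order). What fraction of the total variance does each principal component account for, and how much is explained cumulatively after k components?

Step 1 — total variance = trace(Sigma) = Σ λ_i = 55 + 31 + 24 = 110.

Step 2 — fraction explained by component i = λ_i / Σ λ:
  PC1: 55/110 = 0.5
  PC2: 31/110 = 0.2818
  PC3: 24/110 = 0.2182

Step 3 — cumulative fraction after k components = (λ_1 + ... + λ_k) / Σ λ:
  k = 1: 55/110 = 0.5
  k = 2: (55 + 31)/110 = 86/110 = 0.7818
  k = 3: (55 + 31 + 24)/110 = 110/110 = 1

Summary (fraction, with percent):

explained: PC1 0.5 (50%), PC2 0.2818 (28.18%), PC3 0.2182 (21.82%);  cumulative: 0.5, 0.7818, 1


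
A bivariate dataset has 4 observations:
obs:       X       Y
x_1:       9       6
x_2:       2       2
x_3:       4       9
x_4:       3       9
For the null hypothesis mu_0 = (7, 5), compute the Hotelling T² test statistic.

Step 1 — sample mean vector:
  mean(X) = (9 + 2 + 4 + 3) / 4 = 18/4 = 4.5
  mean(Y) = (6 + 2 + 9 + 9) / 4 = 26/4 = 6.5
  x̄ = (4.5, 6.5),  deviation x̄ - mu_0 = (4.5, 6.5) - (7, 5) = (-2.5, 1.5).

Step 2 — sample covariance matrix, S[i,j] = (1/(n-1)) · Σ_k (x_{k,i} - mean_i) · (x_{k,j} - mean_j), divisor n-1 = 3:
  S[X,X] = ((4.5)·(4.5) + (-2.5)·(-2.5) + (-0.5)·(-0.5) + (-1.5)·(-1.5)) / 3 = 29/3 = 9.6667
  S[X,Y] = ((4.5)·(-0.5) + (-2.5)·(-4.5) + (-0.5)·(2.5) + (-1.5)·(2.5)) / 3 = 4/3 = 1.3333
  S[Y,Y] = ((-0.5)·(-0.5) + (-4.5)·(-4.5) + (2.5)·(2.5) + (2.5)·(2.5)) / 3 = 33/3 = 11
  S = [[9.6667, 1.3333],
 [1.3333, 11]].

Step 3 — invert S. det(S) = 9.6667·11 - (1.3333)² = 104.5556.
  S^{-1} = (1/det) · [[d, -b], [-b, a]] = [[0.1052, -0.0128],
 [-0.0128, 0.0925]].

Step 4 — quadratic form (x̄ - mu_0)^T · S^{-1} · (x̄ - mu_0):
  S^{-1} · (x̄ - mu_0) = (-0.2821, 0.1706),
  (x̄ - mu_0)^T · [...] = (-2.5)·(-0.2821) + (1.5)·(0.1706) = 0.9612.

Step 5 — scale by n: T² = 4 · 0.9612 = 3.8448.

T² ≈ 3.8448


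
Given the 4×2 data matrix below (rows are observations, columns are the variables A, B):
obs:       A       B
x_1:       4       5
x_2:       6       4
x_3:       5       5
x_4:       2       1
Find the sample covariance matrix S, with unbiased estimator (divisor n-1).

Step 1 — column means:
  mean(A) = (4 + 6 + 5 + 2) / 4 = 17/4 = 4.25
  mean(B) = (5 + 4 + 5 + 1) / 4 = 15/4 = 3.75

Step 2 — sample covariance S[i,j] = (1/(n-1)) · Σ_k (x_{k,i} - mean_i) · (x_{k,j} - mean_j), with n-1 = 3.
  S[A,A] = ((-0.25)·(-0.25) + (1.75)·(1.75) + (0.75)·(0.75) + (-2.25)·(-2.25)) / 3 = 8.75/3 = 2.9167
  S[A,B] = ((-0.25)·(1.25) + (1.75)·(0.25) + (0.75)·(1.25) + (-2.25)·(-2.75)) / 3 = 7.25/3 = 2.4167
  S[B,B] = ((1.25)·(1.25) + (0.25)·(0.25) + (1.25)·(1.25) + (-2.75)·(-2.75)) / 3 = 10.75/3 = 3.5833

S is symmetric (S[j,i] = S[i,j]). Assembling:

S = [[2.9167, 2.4167],
 [2.4167, 3.5833]]


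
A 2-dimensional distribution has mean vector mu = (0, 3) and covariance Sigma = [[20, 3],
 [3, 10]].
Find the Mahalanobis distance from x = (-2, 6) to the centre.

Step 1 — centre the observation: (x - mu) = (-2, 3).

Step 2 — invert Sigma. det(Sigma) = 20·10 - (3)² = 191.
  Sigma^{-1} = (1/det) · [[d, -b], [-b, a]] = [[0.0524, -0.0157],
 [-0.0157, 0.1047]].

Step 3 — form the quadratic (x - mu)^T · Sigma^{-1} · (x - mu):
  Sigma^{-1} · (x - mu) = (-0.1518, 0.3455).
  (x - mu)^T · [Sigma^{-1} · (x - mu)] = (-2)·(-0.1518) + (3)·(0.3455) = 1.3403.

Step 4 — take square root: d = √(1.3403) ≈ 1.1577.

d(x, mu) = √(1.3403) ≈ 1.1577


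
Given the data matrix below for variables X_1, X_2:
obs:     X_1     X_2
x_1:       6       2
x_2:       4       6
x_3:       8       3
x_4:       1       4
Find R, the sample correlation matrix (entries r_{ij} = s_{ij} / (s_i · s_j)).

Step 1 — column means:
  mean(X_1) = (6 + 4 + 8 + 1) / 4 = 19/4 = 4.75
  mean(X_2) = (2 + 6 + 3 + 4) / 4 = 15/4 = 3.75

Step 2 — sample variances and covariances s[i,j] = (1/(n-1)) · Σ_k (x_{k,i} - mean_i) · (x_{k,j} - mean_j), with n-1 = 3:
  s[X_1,X_1] = ((1.25)·(1.25) + (-0.75)·(-0.75) + (3.25)·(3.25) + (-3.75)·(-3.75)) / 3 = 26.75/3 = 8.9167
  s[X_1,X_2] = ((1.25)·(-1.75) + (-0.75)·(2.25) + (3.25)·(-0.75) + (-3.75)·(0.25)) / 3 = -7.25/3 = -2.4167
  s[X_2,X_2] = ((-1.75)·(-1.75) + (2.25)·(2.25) + (-0.75)·(-0.75) + (0.25)·(0.25)) / 3 = 8.75/3 = 2.9167
  Sample standard deviations s_i = √(s[i,i]):
  s(X_1) = √(8.9167) = 2.9861
  s(X_2) = √(2.9167) = 1.7078

Step 3 — r_{ij} = s_{ij} / (s_i · s_j):
  r[X_1,X_1] = 1 (diagonal).
  r[X_1,X_2] = -2.4167 / (2.9861 · 1.7078) = -2.4167 / 5.0997 = -0.4739
  r[X_2,X_2] = 1 (diagonal).

R is symmetric with unit diagonal. Assembling:

R = [[1, -0.4739],
 [-0.4739, 1]]


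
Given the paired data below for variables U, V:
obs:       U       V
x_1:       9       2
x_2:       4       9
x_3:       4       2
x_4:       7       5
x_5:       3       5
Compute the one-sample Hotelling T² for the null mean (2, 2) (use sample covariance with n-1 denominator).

Step 1 — sample mean vector:
  mean(U) = (9 + 4 + 4 + 7 + 3) / 5 = 27/5 = 5.4
  mean(V) = (2 + 9 + 2 + 5 + 5) / 5 = 23/5 = 4.6
  x̄ = (5.4, 4.6),  deviation x̄ - mu_0 = (5.4, 4.6) - (2, 2) = (3.4, 2.6).

Step 2 — sample covariance matrix, S[i,j] = (1/(n-1)) · Σ_k (x_{k,i} - mean_i) · (x_{k,j} - mean_j), divisor n-1 = 4:
  S[U,U] = ((3.6)·(3.6) + (-1.4)·(-1.4) + (-1.4)·(-1.4) + (1.6)·(1.6) + (-2.4)·(-2.4)) / 4 = 25.2/4 = 6.3
  S[U,V] = ((3.6)·(-2.6) + (-1.4)·(4.4) + (-1.4)·(-2.6) + (1.6)·(0.4) + (-2.4)·(0.4)) / 4 = -12.2/4 = -3.05
  S[V,V] = ((-2.6)·(-2.6) + (4.4)·(4.4) + (-2.6)·(-2.6) + (0.4)·(0.4) + (0.4)·(0.4)) / 4 = 33.2/4 = 8.3
  S = [[6.3, -3.05],
 [-3.05, 8.3]].

Step 3 — invert S. det(S) = 6.3·8.3 - (-3.05)² = 42.9875.
  S^{-1} = (1/det) · [[d, -b], [-b, a]] = [[0.1931, 0.071],
 [0.071, 0.1466]].

Step 4 — quadratic form (x̄ - mu_0)^T · S^{-1} · (x̄ - mu_0):
  S^{-1} · (x̄ - mu_0) = (0.8409, 0.6223),
  (x̄ - mu_0)^T · [...] = (3.4)·(0.8409) + (2.6)·(0.6223) = 4.4771.

Step 5 — scale by n: T² = 5 · 4.4771 = 22.3856.

T² ≈ 22.3856


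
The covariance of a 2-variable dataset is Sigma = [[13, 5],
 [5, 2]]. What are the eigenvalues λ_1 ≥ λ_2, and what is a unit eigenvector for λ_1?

Step 1 — characteristic polynomial of 2×2 Sigma:
  det(Sigma - λI) = λ² - trace · λ + det = 0.
  trace = 13 + 2 = 15, det = 13·2 - (5)² = 1.
Step 2 — discriminant:
  Δ = trace² - 4·det = 225 - 4 = 221.
Step 3 — eigenvalues:
  λ = (trace ± √Δ)/2 = (15 ± 14.8661)/2,
  λ_1 = 14.933,  λ_2 = 0.067.

Step 4 — unit eigenvector for λ_1: solve (Sigma - λ_1 I)v = 0. First row:
  (13 - 14.933)·v_x + (5)·v_y = 0, i.e. (-1.933)·v_x + (5)·v_y = 0,
  so v ∝ (b, λ_1 - a) = (5, 1.933) = u.
  ||u|| = √((5)² + (1.933)²) = √(28.7366) ≈ 5.3607,
  v_1 = u/||u|| ≈ (0.9327, 0.3606) (||v_1|| = 1).

λ_1 = 14.933,  λ_2 = 0.067;  v_1 ≈ (0.9327, 0.3606)


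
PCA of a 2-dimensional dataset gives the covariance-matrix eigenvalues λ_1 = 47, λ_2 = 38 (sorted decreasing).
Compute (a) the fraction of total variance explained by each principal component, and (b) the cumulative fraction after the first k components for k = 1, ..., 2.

Step 1 — total variance = trace(Sigma) = Σ λ_i = 47 + 38 = 85.

Step 2 — fraction explained by component i = λ_i / Σ λ:
  PC1: 47/85 = 0.5529
  PC2: 38/85 = 0.4471

Step 3 — cumulative fraction after k components = (λ_1 + ... + λ_k) / Σ λ:
  k = 1: 47/85 = 0.5529
  k = 2: (47 + 38)/85 = 85/85 = 1

Summary (fraction, with percent):

explained: PC1 0.5529 (55.29%), PC2 0.4471 (44.71%);  cumulative: 0.5529, 1


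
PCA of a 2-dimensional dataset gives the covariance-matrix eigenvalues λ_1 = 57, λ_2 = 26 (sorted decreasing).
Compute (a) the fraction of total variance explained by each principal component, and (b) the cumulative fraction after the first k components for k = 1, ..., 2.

Step 1 — total variance = trace(Sigma) = Σ λ_i = 57 + 26 = 83.

Step 2 — fraction explained by component i = λ_i / Σ λ:
  PC1: 57/83 = 0.6867
  PC2: 26/83 = 0.3133

Step 3 — cumulative fraction after k components = (λ_1 + ... + λ_k) / Σ λ:
  k = 1: 57/83 = 0.6867
  k = 2: (57 + 26)/83 = 83/83 = 1

Summary (fraction, with percent):

explained: PC1 0.6867 (68.67%), PC2 0.3133 (31.33%);  cumulative: 0.6867, 1


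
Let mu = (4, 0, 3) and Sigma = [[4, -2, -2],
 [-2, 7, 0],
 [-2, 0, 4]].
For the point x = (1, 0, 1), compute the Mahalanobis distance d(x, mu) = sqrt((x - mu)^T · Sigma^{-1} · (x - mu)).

Step 1 — centre the observation: (x - mu) = (-3, 0, -2).

Step 2 — invert Sigma (cofactor / det for 3×3, or solve directly):
  Sigma^{-1} = [[0.4118, 0.1176, 0.2059],
 [0.1176, 0.1765, 0.0588],
 [0.2059, 0.0588, 0.3529]].

Step 3 — form the quadratic (x - mu)^T · Sigma^{-1} · (x - mu):
  Sigma^{-1} · (x - mu) = (-1.6471, -0.4706, -1.3235).
  (x - mu)^T · [Sigma^{-1} · (x - mu)] = (-3)·(-1.6471) + (0)·(-0.4706) + (-2)·(-1.3235) = 7.5882.

Step 4 — take square root: d = √(7.5882) ≈ 2.7547.

d(x, mu) = √(7.5882) ≈ 2.7547


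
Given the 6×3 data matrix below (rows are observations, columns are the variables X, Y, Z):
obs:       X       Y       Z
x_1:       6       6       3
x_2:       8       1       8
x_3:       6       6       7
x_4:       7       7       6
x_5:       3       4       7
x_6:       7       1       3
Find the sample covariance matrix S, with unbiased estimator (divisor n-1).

Step 1 — column means:
  mean(X) = (6 + 8 + 6 + 7 + 3 + 7) / 6 = 37/6 = 6.1667
  mean(Y) = (6 + 1 + 6 + 7 + 4 + 1) / 6 = 25/6 = 4.1667
  mean(Z) = (3 + 8 + 7 + 6 + 7 + 3) / 6 = 34/6 = 5.6667

Step 2 — sample covariance S[i,j] = (1/(n-1)) · Σ_k (x_{k,i} - mean_i) · (x_{k,j} - mean_j), with n-1 = 5.
  S[X,X] = ((-0.1667)·(-0.1667) + (1.8333)·(1.8333) + (-0.1667)·(-0.1667) + (0.8333)·(0.8333) + (-3.1667)·(-3.1667) + (0.8333)·(0.8333)) / 5 = 14.8333/5 = 2.9667
  S[X,Y] = ((-0.1667)·(1.8333) + (1.8333)·(-3.1667) + (-0.1667)·(1.8333) + (0.8333)·(2.8333) + (-3.1667)·(-0.1667) + (0.8333)·(-3.1667)) / 5 = -6.1667/5 = -1.2333
  S[X,Z] = ((-0.1667)·(-2.6667) + (1.8333)·(2.3333) + (-0.1667)·(1.3333) + (0.8333)·(0.3333) + (-3.1667)·(1.3333) + (0.8333)·(-2.6667)) / 5 = -1.6667/5 = -0.3333
  S[Y,Y] = ((1.8333)·(1.8333) + (-3.1667)·(-3.1667) + (1.8333)·(1.8333) + (2.8333)·(2.8333) + (-0.1667)·(-0.1667) + (-3.1667)·(-3.1667)) / 5 = 34.8333/5 = 6.9667
  S[Y,Z] = ((1.8333)·(-2.6667) + (-3.1667)·(2.3333) + (1.8333)·(1.3333) + (2.8333)·(0.3333) + (-0.1667)·(1.3333) + (-3.1667)·(-2.6667)) / 5 = -0.6667/5 = -0.1333
  S[Z,Z] = ((-2.6667)·(-2.6667) + (2.3333)·(2.3333) + (1.3333)·(1.3333) + (0.3333)·(0.3333) + (1.3333)·(1.3333) + (-2.6667)·(-2.6667)) / 5 = 23.3333/5 = 4.6667

S is symmetric (S[j,i] = S[i,j]). Assembling:

S = [[2.9667, -1.2333, -0.3333],
 [-1.2333, 6.9667, -0.1333],
 [-0.3333, -0.1333, 4.6667]]


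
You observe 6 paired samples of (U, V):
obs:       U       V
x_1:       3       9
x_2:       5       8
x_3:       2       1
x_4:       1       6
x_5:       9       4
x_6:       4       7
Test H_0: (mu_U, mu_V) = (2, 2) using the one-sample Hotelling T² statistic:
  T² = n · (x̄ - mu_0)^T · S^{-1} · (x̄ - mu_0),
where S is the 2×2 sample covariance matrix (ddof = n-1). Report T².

Step 1 — sample mean vector:
  mean(U) = (3 + 5 + 2 + 1 + 9 + 4) / 6 = 24/6 = 4
  mean(V) = (9 + 8 + 1 + 6 + 4 + 7) / 6 = 35/6 = 5.8333
  x̄ = (4, 5.8333),  deviation x̄ - mu_0 = (4, 5.8333) - (2, 2) = (2, 3.8333).

Step 2 — sample covariance matrix, S[i,j] = (1/(n-1)) · Σ_k (x_{k,i} - mean_i) · (x_{k,j} - mean_j), divisor n-1 = 5:
  S[U,U] = ((-1)·(-1) + (1)·(1) + (-2)·(-2) + (-3)·(-3) + (5)·(5) + (0)·(0)) / 5 = 40/5 = 8
  S[U,V] = ((-1)·(3.1667) + (1)·(2.1667) + (-2)·(-4.8333) + (-3)·(0.1667) + (5)·(-1.8333) + (0)·(1.1667)) / 5 = -1/5 = -0.2
  S[V,V] = ((3.1667)·(3.1667) + (2.1667)·(2.1667) + (-4.8333)·(-4.8333) + (0.1667)·(0.1667) + (-1.8333)·(-1.8333) + (1.1667)·(1.1667)) / 5 = 42.8333/5 = 8.5667
  S = [[8, -0.2],
 [-0.2, 8.5667]].

Step 3 — invert S. det(S) = 8·8.5667 - (-0.2)² = 68.4933.
  S^{-1} = (1/det) · [[d, -b], [-b, a]] = [[0.1251, 0.0029],
 [0.0029, 0.1168]].

Step 4 — quadratic form (x̄ - mu_0)^T · S^{-1} · (x̄ - mu_0):
  S^{-1} · (x̄ - mu_0) = (0.2613, 0.4536),
  (x̄ - mu_0)^T · [...] = (2)·(0.2613) + (3.8333)·(0.4536) = 2.2614.

Step 5 — scale by n: T² = 6 · 2.2614 = 13.5682.

T² ≈ 13.5682


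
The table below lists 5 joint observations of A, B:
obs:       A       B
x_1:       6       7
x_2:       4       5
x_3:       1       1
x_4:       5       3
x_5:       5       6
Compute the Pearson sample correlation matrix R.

Step 1 — column means:
  mean(A) = (6 + 4 + 1 + 5 + 5) / 5 = 21/5 = 4.2
  mean(B) = (7 + 5 + 1 + 3 + 6) / 5 = 22/5 = 4.4

Step 2 — sample variances and covariances s[i,j] = (1/(n-1)) · Σ_k (x_{k,i} - mean_i) · (x_{k,j} - mean_j), with n-1 = 4:
  s[A,A] = ((1.8)·(1.8) + (-0.2)·(-0.2) + (-3.2)·(-3.2) + (0.8)·(0.8) + (0.8)·(0.8)) / 4 = 14.8/4 = 3.7
  s[A,B] = ((1.8)·(2.6) + (-0.2)·(0.6) + (-3.2)·(-3.4) + (0.8)·(-1.4) + (0.8)·(1.6)) / 4 = 15.6/4 = 3.9
  s[B,B] = ((2.6)·(2.6) + (0.6)·(0.6) + (-3.4)·(-3.4) + (-1.4)·(-1.4) + (1.6)·(1.6)) / 4 = 23.2/4 = 5.8
  Sample standard deviations s_i = √(s[i,i]):
  s(A) = √(3.7) = 1.9235
  s(B) = √(5.8) = 2.4083

Step 3 — r_{ij} = s_{ij} / (s_i · s_j):
  r[A,A] = 1 (diagonal).
  r[A,B] = 3.9 / (1.9235 · 2.4083) = 3.9 / 4.6325 = 0.8419
  r[B,B] = 1 (diagonal).

R is symmetric with unit diagonal. Assembling:

R = [[1, 0.8419],
 [0.8419, 1]]


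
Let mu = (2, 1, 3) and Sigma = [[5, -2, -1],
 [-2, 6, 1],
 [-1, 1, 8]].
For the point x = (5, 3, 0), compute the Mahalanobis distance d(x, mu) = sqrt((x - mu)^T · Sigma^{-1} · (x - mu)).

Step 1 — centre the observation: (x - mu) = (3, 2, -3).

Step 2 — invert Sigma (cofactor / det for 3×3, or solve directly):
  Sigma^{-1} = [[0.2338, 0.0746, 0.0199],
 [0.0746, 0.194, -0.0149],
 [0.0199, -0.0149, 0.1294]].

Step 3 — form the quadratic (x - mu)^T · Sigma^{-1} · (x - mu):
  Sigma^{-1} · (x - mu) = (0.791, 0.6567, -0.3582).
  (x - mu)^T · [Sigma^{-1} · (x - mu)] = (3)·(0.791) + (2)·(0.6567) + (-3)·(-0.3582) = 4.7612.

Step 4 — take square root: d = √(4.7612) ≈ 2.182.

d(x, mu) = √(4.7612) ≈ 2.182


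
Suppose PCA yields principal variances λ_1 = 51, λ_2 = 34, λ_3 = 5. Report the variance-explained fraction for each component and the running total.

Step 1 — total variance = trace(Sigma) = Σ λ_i = 51 + 34 + 5 = 90.

Step 2 — fraction explained by component i = λ_i / Σ λ:
  PC1: 51/90 = 0.5667
  PC2: 34/90 = 0.3778
  PC3: 5/90 = 0.0556

Step 3 — cumulative fraction after k components = (λ_1 + ... + λ_k) / Σ λ:
  k = 1: 51/90 = 0.5667
  k = 2: (51 + 34)/90 = 85/90 = 0.9444
  k = 3: (51 + 34 + 5)/90 = 90/90 = 1

Summary (fraction, with percent):

explained: PC1 0.5667 (56.67%), PC2 0.3778 (37.78%), PC3 0.0556 (5.56%);  cumulative: 0.5667, 0.9444, 1


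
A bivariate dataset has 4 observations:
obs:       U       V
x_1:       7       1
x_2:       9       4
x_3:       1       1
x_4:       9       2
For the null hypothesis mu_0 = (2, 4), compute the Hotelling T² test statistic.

Step 1 — sample mean vector:
  mean(U) = (7 + 9 + 1 + 9) / 4 = 26/4 = 6.5
  mean(V) = (1 + 4 + 1 + 2) / 4 = 8/4 = 2
  x̄ = (6.5, 2),  deviation x̄ - mu_0 = (6.5, 2) - (2, 4) = (4.5, -2).

Step 2 — sample covariance matrix, S[i,j] = (1/(n-1)) · Σ_k (x_{k,i} - mean_i) · (x_{k,j} - mean_j), divisor n-1 = 3:
  S[U,U] = ((0.5)·(0.5) + (2.5)·(2.5) + (-5.5)·(-5.5) + (2.5)·(2.5)) / 3 = 43/3 = 14.3333
  S[U,V] = ((0.5)·(-1) + (2.5)·(2) + (-5.5)·(-1) + (2.5)·(0)) / 3 = 10/3 = 3.3333
  S[V,V] = ((-1)·(-1) + (2)·(2) + (-1)·(-1) + (0)·(0)) / 3 = 6/3 = 2
  S = [[14.3333, 3.3333],
 [3.3333, 2]].

Step 3 — invert S. det(S) = 14.3333·2 - (3.3333)² = 17.5556.
  S^{-1} = (1/det) · [[d, -b], [-b, a]] = [[0.1139, -0.1899],
 [-0.1899, 0.8165]].

Step 4 — quadratic form (x̄ - mu_0)^T · S^{-1} · (x̄ - mu_0):
  S^{-1} · (x̄ - mu_0) = (0.8924, -2.4873),
  (x̄ - mu_0)^T · [...] = (4.5)·(0.8924) + (-2)·(-2.4873) = 8.9905.

Step 5 — scale by n: T² = 4 · 8.9905 = 35.962.

T² ≈ 35.962


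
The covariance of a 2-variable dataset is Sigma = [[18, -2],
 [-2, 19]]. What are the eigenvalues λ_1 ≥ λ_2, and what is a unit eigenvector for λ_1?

Step 1 — characteristic polynomial of 2×2 Sigma:
  det(Sigma - λI) = λ² - trace · λ + det = 0.
  trace = 18 + 19 = 37, det = 18·19 - (-2)² = 338.
Step 2 — discriminant:
  Δ = trace² - 4·det = 1369 - 1352 = 17.
Step 3 — eigenvalues:
  λ = (trace ± √Δ)/2 = (37 ± 4.1231)/2,
  λ_1 = 20.5616,  λ_2 = 16.4384.

Step 4 — unit eigenvector for λ_1: solve (Sigma - λ_1 I)v = 0. First row:
  (18 - 20.5616)·v_x + (-2)·v_y = 0, i.e. (-2.5616)·v_x + (-2)·v_y = 0,
  so v ∝ (b, λ_1 - a) = (-2, 2.5616); multiply by -1 so the first entry is positive: u = (2, -2.5616).
  ||u|| = √((2)² + (-2.5616)²) = √(10.5616) ≈ 3.2499,
  v_1 = u/||u|| ≈ (0.6154, -0.7882) (||v_1|| = 1).

λ_1 = 20.5616,  λ_2 = 16.4384;  v_1 ≈ (0.6154, -0.7882)


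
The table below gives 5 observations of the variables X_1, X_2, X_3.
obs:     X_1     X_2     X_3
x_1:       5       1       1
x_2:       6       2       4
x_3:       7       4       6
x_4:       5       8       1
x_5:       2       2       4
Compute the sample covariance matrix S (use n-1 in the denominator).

Step 1 — column means:
  mean(X_1) = (5 + 6 + 7 + 5 + 2) / 5 = 25/5 = 5
  mean(X_2) = (1 + 2 + 4 + 8 + 2) / 5 = 17/5 = 3.4
  mean(X_3) = (1 + 4 + 6 + 1 + 4) / 5 = 16/5 = 3.2

Step 2 — sample covariance S[i,j] = (1/(n-1)) · Σ_k (x_{k,i} - mean_i) · (x_{k,j} - mean_j), with n-1 = 4.
  S[X_1,X_1] = ((0)·(0) + (1)·(1) + (2)·(2) + (0)·(0) + (-3)·(-3)) / 4 = 14/4 = 3.5
  S[X_1,X_2] = ((0)·(-2.4) + (1)·(-1.4) + (2)·(0.6) + (0)·(4.6) + (-3)·(-1.4)) / 4 = 4/4 = 1
  S[X_1,X_3] = ((0)·(-2.2) + (1)·(0.8) + (2)·(2.8) + (0)·(-2.2) + (-3)·(0.8)) / 4 = 4/4 = 1
  S[X_2,X_2] = ((-2.4)·(-2.4) + (-1.4)·(-1.4) + (0.6)·(0.6) + (4.6)·(4.6) + (-1.4)·(-1.4)) / 4 = 31.2/4 = 7.8
  S[X_2,X_3] = ((-2.4)·(-2.2) + (-1.4)·(0.8) + (0.6)·(2.8) + (4.6)·(-2.2) + (-1.4)·(0.8)) / 4 = -5.4/4 = -1.35
  S[X_3,X_3] = ((-2.2)·(-2.2) + (0.8)·(0.8) + (2.8)·(2.8) + (-2.2)·(-2.2) + (0.8)·(0.8)) / 4 = 18.8/4 = 4.7

S is symmetric (S[j,i] = S[i,j]). Assembling:

S = [[3.5, 1, 1],
 [1, 7.8, -1.35],
 [1, -1.35, 4.7]]


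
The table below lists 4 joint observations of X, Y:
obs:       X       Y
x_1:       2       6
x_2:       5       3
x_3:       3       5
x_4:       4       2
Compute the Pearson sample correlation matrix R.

Step 1 — column means:
  mean(X) = (2 + 5 + 3 + 4) / 4 = 14/4 = 3.5
  mean(Y) = (6 + 3 + 5 + 2) / 4 = 16/4 = 4

Step 2 — sample variances and covariances s[i,j] = (1/(n-1)) · Σ_k (x_{k,i} - mean_i) · (x_{k,j} - mean_j), with n-1 = 3:
  s[X,X] = ((-1.5)·(-1.5) + (1.5)·(1.5) + (-0.5)·(-0.5) + (0.5)·(0.5)) / 3 = 5/3 = 1.6667
  s[X,Y] = ((-1.5)·(2) + (1.5)·(-1) + (-0.5)·(1) + (0.5)·(-2)) / 3 = -6/3 = -2
  s[Y,Y] = ((2)·(2) + (-1)·(-1) + (1)·(1) + (-2)·(-2)) / 3 = 10/3 = 3.3333
  Sample standard deviations s_i = √(s[i,i]):
  s(X) = √(1.6667) = 1.291
  s(Y) = √(3.3333) = 1.8257

Step 3 — r_{ij} = s_{ij} / (s_i · s_j):
  r[X,X] = 1 (diagonal).
  r[X,Y] = -2 / (1.291 · 1.8257) = -2 / 2.357 = -0.8485
  r[Y,Y] = 1 (diagonal).

R is symmetric with unit diagonal. Assembling:

R = [[1, -0.8485],
 [-0.8485, 1]]


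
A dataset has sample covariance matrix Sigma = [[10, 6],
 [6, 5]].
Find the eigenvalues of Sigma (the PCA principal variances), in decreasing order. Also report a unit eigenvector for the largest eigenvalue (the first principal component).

Step 1 — characteristic polynomial of 2×2 Sigma:
  det(Sigma - λI) = λ² - trace · λ + det = 0.
  trace = 10 + 5 = 15, det = 10·5 - (6)² = 14.
Step 2 — discriminant:
  Δ = trace² - 4·det = 225 - 56 = 169.
Step 3 — eigenvalues:
  λ = (trace ± √Δ)/2 = (15 ± 13)/2,
  λ_1 = 14,  λ_2 = 1.

Step 4 — unit eigenvector for λ_1: solve (Sigma - λ_1 I)v = 0. First row:
  (10 - 14)·v_x + (6)·v_y = 0, i.e. (-4)·v_x + (6)·v_y = 0,
  so v ∝ (b, λ_1 - a) = (6, 4) = u.
  ||u|| = √((6)² + (4)²) = √(52) ≈ 7.2111,
  v_1 = u/||u|| ≈ (0.8321, 0.5547) (||v_1|| = 1).

λ_1 = 14,  λ_2 = 1;  v_1 ≈ (0.8321, 0.5547)
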